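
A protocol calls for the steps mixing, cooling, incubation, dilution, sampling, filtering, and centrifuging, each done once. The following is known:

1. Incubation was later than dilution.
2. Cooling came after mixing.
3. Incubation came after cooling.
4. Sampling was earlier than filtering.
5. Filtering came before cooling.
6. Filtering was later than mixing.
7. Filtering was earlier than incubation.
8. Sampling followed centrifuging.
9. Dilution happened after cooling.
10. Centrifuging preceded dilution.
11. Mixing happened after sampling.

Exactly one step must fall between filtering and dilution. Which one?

cooling

Tracing the constraints gives filtering → cooling → dilution, so cooling sits after filtering and before dilution.
No other step is forced both after filtering and before dilution.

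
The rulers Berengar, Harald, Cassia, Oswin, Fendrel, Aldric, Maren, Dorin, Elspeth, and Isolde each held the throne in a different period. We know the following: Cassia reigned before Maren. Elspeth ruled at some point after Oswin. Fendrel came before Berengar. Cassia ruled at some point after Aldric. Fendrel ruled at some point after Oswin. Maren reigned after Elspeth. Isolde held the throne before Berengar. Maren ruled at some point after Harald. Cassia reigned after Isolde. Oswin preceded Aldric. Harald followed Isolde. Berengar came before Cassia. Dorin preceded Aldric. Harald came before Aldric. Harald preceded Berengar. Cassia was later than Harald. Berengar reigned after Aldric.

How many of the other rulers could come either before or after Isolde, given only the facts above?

Forced after Isolde: Aldric, Berengar, Cassia, Harald, and Maren.
That leaves Dorin, Elspeth, Fendrel, and Oswin with no forced order relative to Isolde — 4.

4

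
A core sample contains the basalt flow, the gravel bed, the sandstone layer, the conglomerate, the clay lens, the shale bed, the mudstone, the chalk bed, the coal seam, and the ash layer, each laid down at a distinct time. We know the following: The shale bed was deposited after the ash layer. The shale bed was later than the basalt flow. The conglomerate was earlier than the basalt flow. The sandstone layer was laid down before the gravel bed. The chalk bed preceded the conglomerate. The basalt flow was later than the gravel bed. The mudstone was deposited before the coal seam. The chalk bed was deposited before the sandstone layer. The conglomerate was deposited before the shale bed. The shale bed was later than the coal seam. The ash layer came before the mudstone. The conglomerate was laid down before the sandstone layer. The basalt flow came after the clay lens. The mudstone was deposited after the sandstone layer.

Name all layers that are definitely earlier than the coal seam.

Directly stated before the coal seam: the mudstone.
The ash layer reaches the coal seam via the ash layer → the mudstone → the coal seam.
The chalk bed reaches the coal seam via the chalk bed → the sandstone layer → the mudstone → the coal seam.
The conglomerate reaches the coal seam via the conglomerate → the sandstone layer → the mudstone → the coal seam.
Likewise the sandstone layer reaches the coal seam by chaining the stated constraints.
No chain forces the clay lens (or any of the others) ahead of the coal seam.

the ash layer, the chalk bed, the conglomerate, the mudstone, the sandstone layer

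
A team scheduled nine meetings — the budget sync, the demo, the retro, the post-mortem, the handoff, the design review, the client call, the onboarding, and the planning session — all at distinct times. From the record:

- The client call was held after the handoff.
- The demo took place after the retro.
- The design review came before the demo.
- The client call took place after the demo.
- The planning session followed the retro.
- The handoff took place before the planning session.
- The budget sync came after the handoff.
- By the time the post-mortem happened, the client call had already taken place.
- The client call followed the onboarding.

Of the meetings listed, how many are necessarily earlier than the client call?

5

Directly stated before the client call: the demo, the handoff, and the onboarding.
The design review reaches the client call via the design review → the demo → the client call.
The retro reaches the client call via the retro → the demo → the client call.
That's the demo, the design review, the handoff, the onboarding, and the retro — 5 in all.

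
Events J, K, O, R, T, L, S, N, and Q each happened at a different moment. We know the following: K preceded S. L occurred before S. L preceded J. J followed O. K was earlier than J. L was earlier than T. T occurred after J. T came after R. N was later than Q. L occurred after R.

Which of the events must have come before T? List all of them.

Directly stated before T: J, L, and R.
K reaches T via K → J → T.
O reaches T via O → J → T.
No chain forces S (or any of the others) ahead of T.

J, K, L, O, R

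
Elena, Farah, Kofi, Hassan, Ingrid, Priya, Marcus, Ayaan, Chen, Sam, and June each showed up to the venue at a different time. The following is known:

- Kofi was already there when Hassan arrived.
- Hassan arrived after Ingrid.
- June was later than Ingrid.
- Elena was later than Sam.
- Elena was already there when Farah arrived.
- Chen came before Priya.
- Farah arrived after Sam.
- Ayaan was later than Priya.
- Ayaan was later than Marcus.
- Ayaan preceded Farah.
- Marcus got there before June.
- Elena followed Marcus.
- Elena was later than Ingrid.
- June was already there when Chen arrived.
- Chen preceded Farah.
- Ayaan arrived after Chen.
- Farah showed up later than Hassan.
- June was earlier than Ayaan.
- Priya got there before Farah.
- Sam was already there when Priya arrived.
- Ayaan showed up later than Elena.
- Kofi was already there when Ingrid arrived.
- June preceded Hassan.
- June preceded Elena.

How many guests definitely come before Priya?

6

Directly stated before Priya: Chen and Sam.
Ingrid reaches Priya via Ingrid → June → Chen → Priya.
June reaches Priya via June → Chen → Priya.
Kofi reaches Priya via Kofi → Ingrid → June → Chen → Priya.
Likewise Marcus reaches Priya by chaining the stated constraints.
No chain forces Elena (or any of the others) ahead of Priya.
That's Chen, Ingrid, June, Kofi, Marcus, and Sam — 6 in all.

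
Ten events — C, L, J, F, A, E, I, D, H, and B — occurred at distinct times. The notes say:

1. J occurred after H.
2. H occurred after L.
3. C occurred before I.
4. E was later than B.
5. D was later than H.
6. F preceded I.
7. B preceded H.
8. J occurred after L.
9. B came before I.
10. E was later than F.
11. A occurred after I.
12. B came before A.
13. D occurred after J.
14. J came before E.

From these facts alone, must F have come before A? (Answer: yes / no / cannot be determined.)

yes

Chain the constraints: F → I → A. Each link is directly stated, so F comes before A.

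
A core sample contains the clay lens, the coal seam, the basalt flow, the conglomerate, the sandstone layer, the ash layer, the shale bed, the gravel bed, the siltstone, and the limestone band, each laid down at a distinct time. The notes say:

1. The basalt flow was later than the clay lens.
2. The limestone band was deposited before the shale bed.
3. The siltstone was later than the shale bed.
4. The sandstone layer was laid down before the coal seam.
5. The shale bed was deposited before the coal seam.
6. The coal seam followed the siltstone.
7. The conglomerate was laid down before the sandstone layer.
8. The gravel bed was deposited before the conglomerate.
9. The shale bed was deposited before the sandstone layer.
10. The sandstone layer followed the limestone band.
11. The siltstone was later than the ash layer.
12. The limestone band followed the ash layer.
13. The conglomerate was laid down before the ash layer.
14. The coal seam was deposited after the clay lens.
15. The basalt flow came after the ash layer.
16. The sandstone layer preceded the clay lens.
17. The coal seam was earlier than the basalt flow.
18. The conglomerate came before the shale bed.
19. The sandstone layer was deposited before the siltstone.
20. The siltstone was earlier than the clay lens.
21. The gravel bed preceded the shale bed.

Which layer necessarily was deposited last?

Every other layer has a chain of constraints placing it before the basalt flow, so the basalt flow is last.

the basalt flow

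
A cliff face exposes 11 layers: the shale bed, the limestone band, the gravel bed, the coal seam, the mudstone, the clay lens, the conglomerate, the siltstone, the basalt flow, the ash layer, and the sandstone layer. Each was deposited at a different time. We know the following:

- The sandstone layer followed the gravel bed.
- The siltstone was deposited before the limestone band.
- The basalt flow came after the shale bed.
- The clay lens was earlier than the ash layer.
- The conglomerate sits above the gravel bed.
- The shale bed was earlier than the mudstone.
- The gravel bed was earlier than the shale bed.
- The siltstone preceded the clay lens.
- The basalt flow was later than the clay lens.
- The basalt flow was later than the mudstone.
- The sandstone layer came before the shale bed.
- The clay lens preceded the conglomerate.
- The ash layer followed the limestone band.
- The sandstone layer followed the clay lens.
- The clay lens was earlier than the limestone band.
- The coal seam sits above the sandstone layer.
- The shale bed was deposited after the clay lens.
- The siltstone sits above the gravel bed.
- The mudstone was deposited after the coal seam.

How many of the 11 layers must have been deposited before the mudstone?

6

Directly stated before the mudstone: the coal seam and the shale bed.
The clay lens reaches the mudstone via the clay lens → the shale bed → the mudstone.
The gravel bed reaches the mudstone via the gravel bed → the shale bed → the mudstone.
The sandstone layer reaches the mudstone via the sandstone layer → the coal seam → the mudstone.
Likewise the siltstone reaches the mudstone by chaining the stated constraints.
That's the clay lens, the coal seam, the gravel bed, the sandstone layer, the shale bed, and the siltstone — 6 in all.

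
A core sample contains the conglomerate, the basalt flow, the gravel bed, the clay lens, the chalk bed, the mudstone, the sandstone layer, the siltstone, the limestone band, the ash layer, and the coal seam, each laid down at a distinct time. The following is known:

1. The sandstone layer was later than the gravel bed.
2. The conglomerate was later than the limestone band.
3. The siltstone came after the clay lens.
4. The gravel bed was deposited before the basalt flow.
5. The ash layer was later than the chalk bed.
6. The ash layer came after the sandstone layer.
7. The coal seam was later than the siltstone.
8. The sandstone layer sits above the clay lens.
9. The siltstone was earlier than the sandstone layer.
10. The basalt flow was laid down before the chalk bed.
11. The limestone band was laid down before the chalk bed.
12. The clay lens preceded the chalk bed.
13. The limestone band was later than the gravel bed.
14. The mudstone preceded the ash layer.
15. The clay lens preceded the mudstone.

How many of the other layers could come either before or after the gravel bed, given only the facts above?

4

Forced after the gravel bed: the ash layer, the basalt flow, the chalk bed, the conglomerate, the limestone band, and the sandstone layer.
That leaves the clay lens, the coal seam, the mudstone, and the siltstone with no forced order relative to the gravel bed — 4.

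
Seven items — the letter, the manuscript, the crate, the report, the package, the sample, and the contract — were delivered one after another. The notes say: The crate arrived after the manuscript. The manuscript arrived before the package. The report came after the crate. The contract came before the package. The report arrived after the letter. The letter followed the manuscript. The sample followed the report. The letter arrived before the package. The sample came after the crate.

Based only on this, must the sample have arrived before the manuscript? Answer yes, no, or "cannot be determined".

no

Tracing the constraints gives the manuscript → the crate → the sample, so the manuscript must come before the sample.
That means the sample cannot be before the manuscript.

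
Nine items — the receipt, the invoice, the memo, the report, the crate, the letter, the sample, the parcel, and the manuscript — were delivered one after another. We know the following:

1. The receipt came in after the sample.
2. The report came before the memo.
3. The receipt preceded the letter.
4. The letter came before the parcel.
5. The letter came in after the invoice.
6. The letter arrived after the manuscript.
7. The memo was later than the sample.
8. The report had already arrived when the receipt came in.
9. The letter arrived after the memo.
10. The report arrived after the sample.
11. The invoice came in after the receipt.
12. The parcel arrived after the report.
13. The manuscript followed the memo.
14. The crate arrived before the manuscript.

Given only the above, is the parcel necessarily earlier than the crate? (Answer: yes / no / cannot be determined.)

no

Tracing the constraints gives the crate → the manuscript → the letter → the parcel, so the crate must come before the parcel.
That means the parcel cannot be before the crate.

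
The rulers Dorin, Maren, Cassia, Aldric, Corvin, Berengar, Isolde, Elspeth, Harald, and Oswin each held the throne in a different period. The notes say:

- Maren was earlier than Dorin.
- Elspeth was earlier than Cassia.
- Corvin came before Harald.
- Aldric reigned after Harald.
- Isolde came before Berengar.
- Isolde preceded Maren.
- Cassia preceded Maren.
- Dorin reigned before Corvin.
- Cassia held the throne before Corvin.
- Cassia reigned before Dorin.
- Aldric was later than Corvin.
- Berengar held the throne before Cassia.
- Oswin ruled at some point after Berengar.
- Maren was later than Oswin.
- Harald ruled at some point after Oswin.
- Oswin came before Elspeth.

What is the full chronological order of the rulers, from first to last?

The constraints fix every adjacent pair, so only one ordering works:
Isolde → Berengar → Oswin → Elspeth → Cassia → Maren → Dorin → Corvin → Harald → Aldric.

Isolde, Berengar, Oswin, Elspeth, Cassia, Maren, Dorin, Corvin, Harald, Aldric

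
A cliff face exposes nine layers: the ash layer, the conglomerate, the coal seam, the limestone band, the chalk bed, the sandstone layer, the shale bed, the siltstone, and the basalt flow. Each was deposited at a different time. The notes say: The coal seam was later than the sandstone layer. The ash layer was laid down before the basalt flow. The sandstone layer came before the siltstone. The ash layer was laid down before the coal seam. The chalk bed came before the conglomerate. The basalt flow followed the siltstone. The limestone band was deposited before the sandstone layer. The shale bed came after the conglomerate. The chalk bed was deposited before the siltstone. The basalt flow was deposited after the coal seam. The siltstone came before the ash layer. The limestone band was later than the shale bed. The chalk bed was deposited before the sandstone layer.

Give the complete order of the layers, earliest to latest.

the chalk bed, the conglomerate, the shale bed, the limestone band, the sandstone layer, the siltstone, the ash layer, the coal seam, the basalt flow

The constraints fix every adjacent pair, so only one ordering works:
the chalk bed → the conglomerate → the shale bed → the limestone band → the sandstone layer → the siltstone → the ash layer → the coal seam → the basalt flow.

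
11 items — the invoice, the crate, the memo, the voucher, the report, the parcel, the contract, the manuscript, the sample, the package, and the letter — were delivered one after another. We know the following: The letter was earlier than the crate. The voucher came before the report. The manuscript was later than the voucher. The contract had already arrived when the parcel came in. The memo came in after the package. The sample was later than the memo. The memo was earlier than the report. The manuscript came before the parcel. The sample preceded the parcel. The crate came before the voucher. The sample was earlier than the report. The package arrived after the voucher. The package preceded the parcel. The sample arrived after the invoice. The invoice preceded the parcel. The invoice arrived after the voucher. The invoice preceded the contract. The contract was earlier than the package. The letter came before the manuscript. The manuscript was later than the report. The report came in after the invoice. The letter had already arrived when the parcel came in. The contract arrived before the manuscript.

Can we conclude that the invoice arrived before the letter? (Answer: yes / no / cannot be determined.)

Tracing the constraints gives the letter → the crate → the voucher → the invoice, so the letter must come before the invoice.
That means the invoice cannot be before the letter.

no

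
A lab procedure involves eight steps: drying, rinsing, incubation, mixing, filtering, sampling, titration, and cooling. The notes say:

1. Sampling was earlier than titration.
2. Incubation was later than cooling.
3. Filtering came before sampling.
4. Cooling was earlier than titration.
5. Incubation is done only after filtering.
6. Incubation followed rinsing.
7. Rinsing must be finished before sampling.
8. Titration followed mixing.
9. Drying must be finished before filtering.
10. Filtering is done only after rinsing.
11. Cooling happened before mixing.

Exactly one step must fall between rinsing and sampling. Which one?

Tracing the constraints gives rinsing → filtering → sampling, so filtering sits after rinsing and before sampling.
No other step is forced both after rinsing and before sampling.

filtering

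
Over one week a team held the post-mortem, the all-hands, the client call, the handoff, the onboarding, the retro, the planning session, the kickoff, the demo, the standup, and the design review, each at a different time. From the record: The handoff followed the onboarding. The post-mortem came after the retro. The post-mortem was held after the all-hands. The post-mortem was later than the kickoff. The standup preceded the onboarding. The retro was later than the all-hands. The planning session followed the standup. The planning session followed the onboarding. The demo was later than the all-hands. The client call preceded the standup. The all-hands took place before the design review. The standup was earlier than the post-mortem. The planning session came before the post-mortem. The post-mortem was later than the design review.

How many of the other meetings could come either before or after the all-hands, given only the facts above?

6

Forced after the all-hands: the demo, the design review, the post-mortem, and the retro.
That leaves the client call, the handoff, the kickoff, the onboarding, the planning session, and the standup with no forced order relative to the all-hands — 6.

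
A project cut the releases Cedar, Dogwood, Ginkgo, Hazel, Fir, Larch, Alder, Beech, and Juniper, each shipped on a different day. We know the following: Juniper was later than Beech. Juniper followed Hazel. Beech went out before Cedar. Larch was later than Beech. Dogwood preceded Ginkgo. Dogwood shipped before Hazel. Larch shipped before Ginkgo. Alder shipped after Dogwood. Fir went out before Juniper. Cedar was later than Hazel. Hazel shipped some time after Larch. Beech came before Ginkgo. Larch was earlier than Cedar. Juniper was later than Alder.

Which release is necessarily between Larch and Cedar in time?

Tracing the constraints gives Larch → Hazel → Cedar, so Hazel sits after Larch and before Cedar.
No other release is forced both after Larch and before Cedar.

Hazel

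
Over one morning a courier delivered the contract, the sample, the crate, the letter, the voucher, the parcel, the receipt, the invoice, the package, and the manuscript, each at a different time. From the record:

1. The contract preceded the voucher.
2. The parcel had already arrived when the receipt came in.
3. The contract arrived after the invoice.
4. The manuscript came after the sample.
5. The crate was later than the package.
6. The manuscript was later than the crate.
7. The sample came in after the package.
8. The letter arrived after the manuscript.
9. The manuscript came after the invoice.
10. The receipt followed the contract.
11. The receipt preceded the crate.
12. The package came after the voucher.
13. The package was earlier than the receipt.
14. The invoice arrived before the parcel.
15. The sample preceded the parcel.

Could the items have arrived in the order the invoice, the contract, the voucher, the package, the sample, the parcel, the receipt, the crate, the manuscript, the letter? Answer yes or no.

yes

Check each stated constraint against the proposed order — e.g. the contract is ahead of the receipt; the invoice is ahead of the manuscript. Every pair is in the required order; nothing is violated.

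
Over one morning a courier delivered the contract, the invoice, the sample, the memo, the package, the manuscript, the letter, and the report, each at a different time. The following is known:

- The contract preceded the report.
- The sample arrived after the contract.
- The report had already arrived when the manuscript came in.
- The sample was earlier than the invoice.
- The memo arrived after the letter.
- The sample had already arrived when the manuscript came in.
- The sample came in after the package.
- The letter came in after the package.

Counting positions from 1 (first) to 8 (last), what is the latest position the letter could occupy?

7

The letter must come before the memo — 1 item forced after it.
Everything else can be placed before the letter in some valid order, so the letter can sit as late as position 8 − 1 = 7.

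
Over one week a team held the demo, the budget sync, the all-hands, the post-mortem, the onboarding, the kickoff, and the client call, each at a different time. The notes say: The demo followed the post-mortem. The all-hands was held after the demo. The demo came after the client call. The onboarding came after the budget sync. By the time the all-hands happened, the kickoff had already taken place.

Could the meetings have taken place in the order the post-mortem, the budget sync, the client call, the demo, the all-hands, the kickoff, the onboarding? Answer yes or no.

no

The constraints require the kickoff before the all-hands, but in the proposed sequence the all-hands appears ahead of the kickoff. That one violation is enough.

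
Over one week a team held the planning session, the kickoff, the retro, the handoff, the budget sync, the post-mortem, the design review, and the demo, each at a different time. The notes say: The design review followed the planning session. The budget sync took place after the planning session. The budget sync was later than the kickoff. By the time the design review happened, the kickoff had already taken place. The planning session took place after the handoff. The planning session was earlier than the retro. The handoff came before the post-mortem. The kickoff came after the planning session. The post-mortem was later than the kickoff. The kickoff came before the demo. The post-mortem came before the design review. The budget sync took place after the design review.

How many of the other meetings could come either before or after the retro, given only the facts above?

Forced before the retro: the handoff and the planning session.
That leaves the budget sync, the demo, the design review, the kickoff, and the post-mortem with no forced order relative to the retro — 5.

5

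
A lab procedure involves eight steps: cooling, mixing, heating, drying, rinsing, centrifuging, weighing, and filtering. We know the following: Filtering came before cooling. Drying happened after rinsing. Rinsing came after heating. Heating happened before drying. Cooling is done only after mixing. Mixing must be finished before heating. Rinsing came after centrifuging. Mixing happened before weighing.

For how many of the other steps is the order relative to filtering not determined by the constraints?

6

Forced after filtering: cooling.
That leaves centrifuging, drying, heating, mixing, rinsing, and weighing with no forced order relative to filtering — 6.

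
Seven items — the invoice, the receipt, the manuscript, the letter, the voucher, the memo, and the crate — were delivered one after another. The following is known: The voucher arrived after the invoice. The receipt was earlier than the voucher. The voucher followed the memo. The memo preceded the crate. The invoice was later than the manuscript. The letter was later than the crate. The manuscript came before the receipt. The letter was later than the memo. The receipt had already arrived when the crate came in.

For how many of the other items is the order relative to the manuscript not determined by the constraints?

1

Forced after the manuscript: the crate, the invoice, the letter, the receipt, and the voucher.
That leaves the memo with no forced order relative to the manuscript — 1.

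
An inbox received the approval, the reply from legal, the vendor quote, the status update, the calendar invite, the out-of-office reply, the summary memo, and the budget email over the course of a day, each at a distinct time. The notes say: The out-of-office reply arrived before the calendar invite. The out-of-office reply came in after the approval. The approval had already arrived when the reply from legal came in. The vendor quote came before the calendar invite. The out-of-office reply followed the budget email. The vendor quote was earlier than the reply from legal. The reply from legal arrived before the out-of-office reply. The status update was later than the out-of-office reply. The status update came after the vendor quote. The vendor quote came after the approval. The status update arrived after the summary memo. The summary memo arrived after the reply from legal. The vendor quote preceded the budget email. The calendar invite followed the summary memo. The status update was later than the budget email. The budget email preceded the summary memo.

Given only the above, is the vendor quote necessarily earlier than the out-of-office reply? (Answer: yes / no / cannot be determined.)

yes

Chain the constraints: the vendor quote → the reply from legal → the out-of-office reply. Each link is directly stated, so the vendor quote comes before the out-of-office reply.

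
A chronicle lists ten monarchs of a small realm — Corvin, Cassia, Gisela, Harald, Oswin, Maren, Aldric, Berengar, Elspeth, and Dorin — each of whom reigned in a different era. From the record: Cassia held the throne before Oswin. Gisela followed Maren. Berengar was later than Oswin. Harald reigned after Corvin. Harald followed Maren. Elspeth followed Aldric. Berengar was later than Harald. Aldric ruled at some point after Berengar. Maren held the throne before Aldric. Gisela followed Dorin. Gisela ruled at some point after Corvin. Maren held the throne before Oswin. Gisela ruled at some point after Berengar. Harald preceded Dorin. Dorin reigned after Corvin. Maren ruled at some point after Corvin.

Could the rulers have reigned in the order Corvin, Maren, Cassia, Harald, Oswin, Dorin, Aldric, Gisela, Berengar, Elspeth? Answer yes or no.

no

The constraints require Berengar before Aldric, but in the proposed sequence Aldric appears ahead of Berengar. That one violation is enough.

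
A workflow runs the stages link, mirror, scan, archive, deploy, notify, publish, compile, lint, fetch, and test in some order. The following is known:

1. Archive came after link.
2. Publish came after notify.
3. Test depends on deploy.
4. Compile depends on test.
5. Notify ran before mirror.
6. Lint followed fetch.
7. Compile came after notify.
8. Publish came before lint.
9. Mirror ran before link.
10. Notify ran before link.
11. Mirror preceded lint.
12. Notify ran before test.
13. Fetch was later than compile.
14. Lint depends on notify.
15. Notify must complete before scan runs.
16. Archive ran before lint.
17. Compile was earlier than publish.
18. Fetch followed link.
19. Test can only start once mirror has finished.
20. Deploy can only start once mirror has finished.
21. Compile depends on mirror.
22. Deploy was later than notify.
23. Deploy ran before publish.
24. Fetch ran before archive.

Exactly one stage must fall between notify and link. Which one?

mirror

Tracing the constraints gives notify → mirror → link, so mirror sits after notify and before link.
No other stage is forced both after notify and before link.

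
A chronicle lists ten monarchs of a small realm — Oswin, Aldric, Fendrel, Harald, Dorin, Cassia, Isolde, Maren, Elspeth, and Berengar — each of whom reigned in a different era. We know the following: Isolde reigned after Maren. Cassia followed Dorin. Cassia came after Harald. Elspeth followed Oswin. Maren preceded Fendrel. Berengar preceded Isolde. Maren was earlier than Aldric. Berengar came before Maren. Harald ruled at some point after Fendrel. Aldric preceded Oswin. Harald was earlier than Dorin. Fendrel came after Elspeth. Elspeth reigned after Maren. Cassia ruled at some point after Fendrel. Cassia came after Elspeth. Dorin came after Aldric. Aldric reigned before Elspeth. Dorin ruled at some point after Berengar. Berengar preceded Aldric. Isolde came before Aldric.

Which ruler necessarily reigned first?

Berengar has a chain of constraints placing them before every other ruler, so Berengar must be first.

Berengar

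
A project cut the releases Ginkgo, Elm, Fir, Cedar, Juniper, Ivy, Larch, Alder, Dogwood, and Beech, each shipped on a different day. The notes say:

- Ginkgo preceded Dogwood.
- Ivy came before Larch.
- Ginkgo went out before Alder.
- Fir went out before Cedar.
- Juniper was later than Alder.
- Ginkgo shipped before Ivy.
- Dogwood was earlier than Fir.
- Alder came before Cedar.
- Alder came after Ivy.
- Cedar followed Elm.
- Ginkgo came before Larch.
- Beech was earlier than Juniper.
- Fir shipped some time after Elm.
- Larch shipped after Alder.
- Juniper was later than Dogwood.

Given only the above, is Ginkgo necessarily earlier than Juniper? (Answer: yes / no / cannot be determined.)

Chain the constraints: Ginkgo → Alder → Juniper. Each link is directly stated, so Ginkgo comes before Juniper.

yes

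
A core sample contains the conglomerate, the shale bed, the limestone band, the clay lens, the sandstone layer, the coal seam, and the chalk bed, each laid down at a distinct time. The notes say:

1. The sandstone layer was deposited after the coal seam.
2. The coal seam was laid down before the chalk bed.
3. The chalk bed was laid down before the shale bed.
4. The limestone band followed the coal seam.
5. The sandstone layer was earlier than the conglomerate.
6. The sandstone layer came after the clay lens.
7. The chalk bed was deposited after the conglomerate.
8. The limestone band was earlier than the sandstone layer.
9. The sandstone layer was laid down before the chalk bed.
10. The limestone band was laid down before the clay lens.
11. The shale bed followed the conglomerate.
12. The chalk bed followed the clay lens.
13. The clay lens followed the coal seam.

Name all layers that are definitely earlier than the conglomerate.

Directly stated before the conglomerate: the sandstone layer.
The clay lens reaches the conglomerate via the clay lens → the sandstone layer → the conglomerate.
The coal seam reaches the conglomerate via the coal seam → the sandstone layer → the conglomerate.
The limestone band reaches the conglomerate via the limestone band → the sandstone layer → the conglomerate.
No chain forces the chalk bed (or any of the others) ahead of the conglomerate.

the clay lens, the coal seam, the limestone band, the sandstone layer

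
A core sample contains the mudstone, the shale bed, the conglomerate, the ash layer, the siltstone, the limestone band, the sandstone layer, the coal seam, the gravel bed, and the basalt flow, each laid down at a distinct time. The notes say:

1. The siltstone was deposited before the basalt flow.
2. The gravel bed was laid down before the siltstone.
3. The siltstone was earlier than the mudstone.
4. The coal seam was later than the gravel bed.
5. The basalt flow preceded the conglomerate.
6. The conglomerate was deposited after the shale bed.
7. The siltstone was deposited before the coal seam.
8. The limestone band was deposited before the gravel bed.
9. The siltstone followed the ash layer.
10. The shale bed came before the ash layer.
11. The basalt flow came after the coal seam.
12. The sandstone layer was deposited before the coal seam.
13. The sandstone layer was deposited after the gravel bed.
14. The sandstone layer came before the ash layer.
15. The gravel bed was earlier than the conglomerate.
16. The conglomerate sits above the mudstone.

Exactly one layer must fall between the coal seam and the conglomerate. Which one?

Tracing the constraints gives the coal seam → the basalt flow → the conglomerate, so the basalt flow sits after the coal seam and before the conglomerate.
No other layer is forced both after the coal seam and before the conglomerate.

the basalt flow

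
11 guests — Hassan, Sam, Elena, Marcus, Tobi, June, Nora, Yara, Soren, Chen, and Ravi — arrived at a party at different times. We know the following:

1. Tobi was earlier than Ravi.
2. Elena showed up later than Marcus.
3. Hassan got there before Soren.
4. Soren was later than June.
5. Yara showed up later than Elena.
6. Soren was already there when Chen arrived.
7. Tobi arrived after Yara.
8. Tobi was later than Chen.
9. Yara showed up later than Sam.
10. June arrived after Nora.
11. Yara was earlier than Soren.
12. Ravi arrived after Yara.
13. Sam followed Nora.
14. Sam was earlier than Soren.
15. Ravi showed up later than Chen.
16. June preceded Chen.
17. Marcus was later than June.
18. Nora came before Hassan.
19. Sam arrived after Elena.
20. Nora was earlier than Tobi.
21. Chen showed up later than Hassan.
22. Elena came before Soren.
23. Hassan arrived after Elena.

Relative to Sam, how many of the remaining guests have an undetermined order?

Forced before Sam: Elena, June, Marcus, and Nora; forced after Sam: Chen, Ravi, Soren, Tobi, and Yara.
That leaves Hassan with no forced order relative to Sam — 1.

1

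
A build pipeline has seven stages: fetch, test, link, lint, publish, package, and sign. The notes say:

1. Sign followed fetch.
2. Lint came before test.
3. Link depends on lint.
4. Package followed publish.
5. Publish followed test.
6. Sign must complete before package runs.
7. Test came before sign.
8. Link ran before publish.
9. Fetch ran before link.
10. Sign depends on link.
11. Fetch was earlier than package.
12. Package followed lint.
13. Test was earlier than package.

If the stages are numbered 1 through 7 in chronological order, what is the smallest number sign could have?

Fetch, link, lint, and test must all come before sign — 4 forced predecessors.
Nothing else is forced ahead of sign, so its earliest slot is position 4 + 1 = 5.

5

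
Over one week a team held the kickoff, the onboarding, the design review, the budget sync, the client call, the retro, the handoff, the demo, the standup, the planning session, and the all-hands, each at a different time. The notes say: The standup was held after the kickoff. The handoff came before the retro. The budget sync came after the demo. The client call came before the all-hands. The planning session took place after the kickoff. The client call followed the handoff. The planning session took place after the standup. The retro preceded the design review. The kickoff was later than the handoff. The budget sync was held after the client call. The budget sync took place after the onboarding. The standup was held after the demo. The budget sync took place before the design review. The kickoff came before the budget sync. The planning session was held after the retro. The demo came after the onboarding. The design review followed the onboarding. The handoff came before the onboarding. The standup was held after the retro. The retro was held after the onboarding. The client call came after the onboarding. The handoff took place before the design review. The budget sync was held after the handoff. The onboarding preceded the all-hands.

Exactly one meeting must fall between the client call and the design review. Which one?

the budget sync

Tracing the constraints gives the client call → the budget sync → the design review, so the budget sync sits after the client call and before the design review.
No other meeting is forced both after the client call and before the design review.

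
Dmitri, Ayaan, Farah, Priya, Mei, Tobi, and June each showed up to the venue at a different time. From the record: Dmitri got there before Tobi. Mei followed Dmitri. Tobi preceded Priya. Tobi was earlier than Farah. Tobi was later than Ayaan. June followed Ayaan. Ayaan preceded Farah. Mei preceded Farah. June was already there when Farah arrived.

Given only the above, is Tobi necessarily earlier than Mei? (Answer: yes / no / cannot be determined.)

cannot be determined

No chain of stated constraints runs from Tobi to Mei, and none runs from Mei to Tobi either.
So the relative order of Tobi and Mei is not fixed by the given facts.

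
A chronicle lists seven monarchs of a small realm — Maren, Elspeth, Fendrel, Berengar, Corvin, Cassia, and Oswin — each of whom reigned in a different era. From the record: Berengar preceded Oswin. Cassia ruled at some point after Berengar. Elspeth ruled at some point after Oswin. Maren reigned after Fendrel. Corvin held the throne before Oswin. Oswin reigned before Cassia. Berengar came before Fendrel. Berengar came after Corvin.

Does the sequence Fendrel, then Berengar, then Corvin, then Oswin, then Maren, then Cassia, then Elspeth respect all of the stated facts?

no

The constraints require Berengar before Fendrel, but in the proposed sequence Fendrel appears ahead of Berengar. That one violation is enough.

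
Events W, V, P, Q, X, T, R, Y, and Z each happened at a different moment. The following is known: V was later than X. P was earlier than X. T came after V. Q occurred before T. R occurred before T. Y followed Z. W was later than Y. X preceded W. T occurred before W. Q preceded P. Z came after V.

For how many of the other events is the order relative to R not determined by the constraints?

Forced after R: T and W.
That leaves P, Q, V, X, Y, and Z with no forced order relative to R — 6.

6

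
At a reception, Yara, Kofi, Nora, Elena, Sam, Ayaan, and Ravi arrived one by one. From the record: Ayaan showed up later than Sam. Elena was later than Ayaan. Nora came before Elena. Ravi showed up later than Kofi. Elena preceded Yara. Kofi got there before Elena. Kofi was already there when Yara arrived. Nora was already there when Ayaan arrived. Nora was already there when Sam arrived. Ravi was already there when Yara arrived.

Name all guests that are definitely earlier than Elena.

Ayaan, Kofi, Nora, Sam

Directly stated before Elena: Ayaan, Kofi, and Nora.
Sam reaches Elena via Sam → Ayaan → Elena.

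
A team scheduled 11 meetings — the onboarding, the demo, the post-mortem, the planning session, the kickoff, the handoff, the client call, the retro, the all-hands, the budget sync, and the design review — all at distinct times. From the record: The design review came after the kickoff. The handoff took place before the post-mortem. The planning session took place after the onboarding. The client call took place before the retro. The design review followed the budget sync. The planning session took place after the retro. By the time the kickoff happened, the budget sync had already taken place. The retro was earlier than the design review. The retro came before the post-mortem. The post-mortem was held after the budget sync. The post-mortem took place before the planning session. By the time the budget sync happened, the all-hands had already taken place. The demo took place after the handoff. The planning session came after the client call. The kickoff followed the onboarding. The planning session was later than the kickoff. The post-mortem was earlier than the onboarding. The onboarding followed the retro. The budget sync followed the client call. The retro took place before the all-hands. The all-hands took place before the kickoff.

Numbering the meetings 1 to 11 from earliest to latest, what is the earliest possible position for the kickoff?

8

The all-hands, the budget sync, the client call, the handoff, the onboarding, the post-mortem, and the retro must all come before the kickoff — 7 forced predecessors.
Nothing else is forced ahead of the kickoff, so its earliest slot is position 7 + 1 = 8.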